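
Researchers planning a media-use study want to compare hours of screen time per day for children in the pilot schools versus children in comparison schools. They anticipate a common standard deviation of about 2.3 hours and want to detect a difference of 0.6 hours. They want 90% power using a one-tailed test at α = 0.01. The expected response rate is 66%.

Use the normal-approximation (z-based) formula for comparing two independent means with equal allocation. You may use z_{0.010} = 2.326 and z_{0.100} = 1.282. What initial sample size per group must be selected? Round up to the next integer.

n = 580 per group

n = (z_α + z_β)² · (σ₁² + σ₂²) / δ²
  = (2.326 + 1.282)² · (2·2.3² = 10.58) / 0.6²
  = 13.0177 · 10.58 / 0.36
  = 382.57
Adjust for 66% response: 382.57 / 0.66 = 579.66.
Round up → n = 580 per group.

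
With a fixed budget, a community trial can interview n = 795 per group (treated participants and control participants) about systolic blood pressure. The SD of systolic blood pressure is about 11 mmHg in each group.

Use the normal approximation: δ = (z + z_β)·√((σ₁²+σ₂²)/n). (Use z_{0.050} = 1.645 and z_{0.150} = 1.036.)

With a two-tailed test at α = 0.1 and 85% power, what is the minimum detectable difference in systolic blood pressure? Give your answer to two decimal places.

Minimum detectable difference ≈ 1.48 mmHg

δ = (z_{α/2} + z_β) · √((σ₁²+σ₂²)/n)
  = (1.645 + 1.036) · √(242/795)
  = 2.681 · √0.3044
  = 2.681 · 0.5517
  = 1.4792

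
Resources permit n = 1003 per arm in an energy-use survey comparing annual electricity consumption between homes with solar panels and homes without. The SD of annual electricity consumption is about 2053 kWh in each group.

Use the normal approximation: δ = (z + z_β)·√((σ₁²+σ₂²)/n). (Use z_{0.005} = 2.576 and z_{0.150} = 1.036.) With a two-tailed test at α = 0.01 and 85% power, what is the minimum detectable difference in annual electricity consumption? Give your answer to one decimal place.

Minimum detectable difference ≈ 331.1 kWh

δ = (z_{α/2} + z_β) · √((σ₁²+σ₂²)/n)
  = (2.576 + 1.036) · √(8429618/1003)
  = 3.612 · √8404.4
  = 3.612 · 91.6755
  = 331.1321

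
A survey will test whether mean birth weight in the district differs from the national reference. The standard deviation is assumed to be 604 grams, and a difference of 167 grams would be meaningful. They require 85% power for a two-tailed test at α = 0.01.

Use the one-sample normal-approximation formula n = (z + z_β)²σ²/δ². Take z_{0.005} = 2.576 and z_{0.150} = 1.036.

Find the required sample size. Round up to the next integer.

n = (z_{α/2} + z_β)² · σ² / δ²
  = (2.576 + 1.036)² · 604² / 167²
  = 13.0465 · 364816 / 27889
  = 170.66
Round up → n = 171.

n = 171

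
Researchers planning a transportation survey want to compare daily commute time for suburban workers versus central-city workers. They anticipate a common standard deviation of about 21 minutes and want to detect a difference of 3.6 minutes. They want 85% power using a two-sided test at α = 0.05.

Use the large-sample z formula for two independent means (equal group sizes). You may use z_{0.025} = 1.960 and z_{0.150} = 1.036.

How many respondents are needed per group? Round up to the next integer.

n = 611 per group

n = (z_{α/2} + z_β)² · (σ₁² + σ₂²) / δ²
  = (1.960 + 1.036)² · (2·21² = 882) / 3.6²
  = 8.9760 · 882 / 12.96
  = 610.87
Round up → n = 611 per group.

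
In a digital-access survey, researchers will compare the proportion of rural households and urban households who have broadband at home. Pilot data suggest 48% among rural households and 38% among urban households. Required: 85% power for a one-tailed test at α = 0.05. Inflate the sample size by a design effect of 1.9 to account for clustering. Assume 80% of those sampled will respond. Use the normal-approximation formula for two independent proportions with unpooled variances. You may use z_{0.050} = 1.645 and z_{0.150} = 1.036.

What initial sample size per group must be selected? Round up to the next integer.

n = 829 per group

n = (z_α + z_β)² · [p₁(1−p₁) + p₂(1−p₂)] / (p₁ − p₂)²
  = (1.645 + 1.036)² · (0.48·0.52 + 0.38·0.62) / (0.10)²
  = (2.681)² · (0.2496 + 0.2356) / 0.0100
  = 7.1878 · 0.4852 / 0.0100
  = 348.75
Design effect: 1.9 × 348.75 = 662.63.
Adjust for 80% response: 662.63 / 0.80 = 828.28.
Round up → n = 829 per group.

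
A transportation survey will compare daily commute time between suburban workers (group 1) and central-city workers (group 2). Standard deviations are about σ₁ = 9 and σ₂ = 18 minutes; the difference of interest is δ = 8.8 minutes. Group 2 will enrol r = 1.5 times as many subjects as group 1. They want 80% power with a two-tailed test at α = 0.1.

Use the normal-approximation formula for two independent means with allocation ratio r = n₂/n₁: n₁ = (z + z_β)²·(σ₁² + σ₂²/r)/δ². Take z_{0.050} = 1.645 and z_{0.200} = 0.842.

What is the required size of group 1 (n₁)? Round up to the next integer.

n₁ = 24

n₁ = (z_{α/2} + z_β)² · (σ₁² + σ₂²/r) / δ²
   = (1.645 + 0.842)² · (9² + 18²/1.5) / 8.8²
   = 6.1852 · (81 + 216) / 77.44
   = 6.1852 · 297 / 77.44
   = 23.72
Round up → n₁ = 24; n₂ = r·n₁ = 1.5 × 24 = 36.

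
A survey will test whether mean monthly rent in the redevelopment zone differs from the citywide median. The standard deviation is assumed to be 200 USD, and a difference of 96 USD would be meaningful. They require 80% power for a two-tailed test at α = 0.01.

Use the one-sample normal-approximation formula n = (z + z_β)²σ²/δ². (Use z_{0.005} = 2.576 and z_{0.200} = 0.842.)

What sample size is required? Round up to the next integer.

n = 51

n = (z_{α/2} + z_β)² · σ² / δ²
  = (2.576 + 0.842)² · 200² / 96²
  = 11.6827 · 40000 / 9216
  = 50.71
Round up → n = 51.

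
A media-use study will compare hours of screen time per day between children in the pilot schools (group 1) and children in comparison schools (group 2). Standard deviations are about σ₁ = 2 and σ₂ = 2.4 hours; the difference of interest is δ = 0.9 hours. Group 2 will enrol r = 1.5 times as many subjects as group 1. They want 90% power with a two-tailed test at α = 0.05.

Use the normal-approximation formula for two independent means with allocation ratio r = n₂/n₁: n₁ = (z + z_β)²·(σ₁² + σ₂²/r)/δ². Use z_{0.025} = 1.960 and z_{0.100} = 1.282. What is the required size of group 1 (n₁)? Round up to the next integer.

n₁ = (z_{α/2} + z_β)² · (σ₁² + σ₂²/r) / δ²
   = (1.960 + 1.282)² · (2² + 2.4²/1.5) / 0.9²
   = 10.5106 · (4 + 3.84) / 0.81
   = 10.5106 · 7.84 / 0.81
   = 101.73
Round up → n₁ = 102; n₂ = r·n₁ = 1.5 × 102 = 153.

n₁ = 102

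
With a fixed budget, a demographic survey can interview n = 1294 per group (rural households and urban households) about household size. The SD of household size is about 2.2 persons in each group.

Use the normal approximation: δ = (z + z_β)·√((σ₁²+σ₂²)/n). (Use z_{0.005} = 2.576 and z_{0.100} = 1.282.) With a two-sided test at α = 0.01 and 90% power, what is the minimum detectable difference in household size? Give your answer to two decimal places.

Minimum detectable difference ≈ 0.33 persons

δ = (z_{α/2} + z_β) · √((σ₁²+σ₂²)/n)
  = (2.576 + 1.282) · √(9.68/1294)
  = 3.858 · √0.00748
  = 3.858 · 0.0865
  = 0.3337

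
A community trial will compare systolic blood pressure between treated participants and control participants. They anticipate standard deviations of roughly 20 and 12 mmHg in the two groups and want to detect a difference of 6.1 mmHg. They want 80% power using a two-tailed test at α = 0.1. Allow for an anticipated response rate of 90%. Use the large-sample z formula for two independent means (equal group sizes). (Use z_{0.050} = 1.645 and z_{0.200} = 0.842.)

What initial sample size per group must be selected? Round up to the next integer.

n = 101 per group

n = (z_{α/2} + z_β)² · (σ₁² + σ₂²) / δ²
  = (1.645 + 0.842)² · (20² + 12² = 544) / 6.1²
  = 6.1852 · 544 / 37.21
  = 90.43
Adjust for 90% response: 90.43 / 0.90 = 100.47.
Round up → n = 101 per group.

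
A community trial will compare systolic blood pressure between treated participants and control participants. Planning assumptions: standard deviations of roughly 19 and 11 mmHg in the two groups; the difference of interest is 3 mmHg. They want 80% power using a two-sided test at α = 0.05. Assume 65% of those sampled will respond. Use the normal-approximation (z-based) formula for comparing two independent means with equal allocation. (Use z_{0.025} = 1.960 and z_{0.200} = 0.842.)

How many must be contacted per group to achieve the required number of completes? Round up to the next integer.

n = 647 per group

n = (z_{α/2} + z_β)² · (σ₁² + σ₂²) / δ²
  = (1.960 + 0.842)² · (19² + 11² = 482) / 3²
  = 7.8512 · 482 / 9
  = 420.48
Adjust for 65% response: 420.48 / 0.65 = 646.89.
Round up → n = 647 per group.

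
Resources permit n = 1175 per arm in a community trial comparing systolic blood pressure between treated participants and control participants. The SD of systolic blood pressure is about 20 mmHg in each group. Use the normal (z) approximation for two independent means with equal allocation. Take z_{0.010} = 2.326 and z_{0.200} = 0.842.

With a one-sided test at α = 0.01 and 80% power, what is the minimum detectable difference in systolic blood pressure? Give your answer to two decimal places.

Minimum detectable difference ≈ 2.61 mmHg

δ = (z_α + z_β) · √((σ₁²+σ₂²)/n)
  = (2.326 + 0.842) · √(800/1175)
  = 3.168 · √0.68085
  = 3.168 · 0.8251
  = 2.6140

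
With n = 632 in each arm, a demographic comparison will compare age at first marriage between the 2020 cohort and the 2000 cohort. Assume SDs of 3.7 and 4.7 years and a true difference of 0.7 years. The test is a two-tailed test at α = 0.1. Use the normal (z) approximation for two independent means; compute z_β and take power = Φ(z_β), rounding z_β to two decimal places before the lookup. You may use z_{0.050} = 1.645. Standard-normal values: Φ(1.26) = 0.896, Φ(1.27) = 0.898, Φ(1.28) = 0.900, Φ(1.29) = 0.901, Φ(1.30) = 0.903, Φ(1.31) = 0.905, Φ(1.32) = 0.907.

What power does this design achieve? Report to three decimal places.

Power ≈ 0.903

z_β = δ·√(n/(σ₁²+σ₂²)) − z_{α/2}
    = 0.7 · √(632/35.78) − 1.645
    = 0.7 · 4.20280 − 1.645
    = 2.9420 − 1.645 = 1.2970 → 1.30
Power = Φ(1.30) = 0.903.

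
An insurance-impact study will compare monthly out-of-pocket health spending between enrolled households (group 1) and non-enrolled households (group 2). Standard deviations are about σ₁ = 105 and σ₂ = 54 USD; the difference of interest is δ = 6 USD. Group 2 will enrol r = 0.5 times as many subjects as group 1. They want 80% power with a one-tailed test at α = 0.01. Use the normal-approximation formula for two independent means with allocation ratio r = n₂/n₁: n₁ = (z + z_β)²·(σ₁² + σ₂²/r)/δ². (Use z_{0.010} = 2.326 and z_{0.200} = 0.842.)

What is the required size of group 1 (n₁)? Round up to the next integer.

n₁ = (z_α + z_β)² · (σ₁² + σ₂²/r) / δ²
   = (2.326 + 0.842)² · (105² + 54²/0.5) / 6²
   = 10.0362 · (11025 + 5832) / 36
   = 10.0362 · 16857 / 36
   = 4699.46
Round up → n₁ = 4700; n₂ = r·n₁ = 0.5 × 4700 = 2350.

n₁ = 4700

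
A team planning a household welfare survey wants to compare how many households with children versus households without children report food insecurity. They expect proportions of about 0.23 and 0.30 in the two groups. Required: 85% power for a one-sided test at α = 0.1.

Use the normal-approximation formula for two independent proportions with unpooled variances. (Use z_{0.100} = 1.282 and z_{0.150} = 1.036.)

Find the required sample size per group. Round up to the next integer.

n = (z_α + z_β)² · [p₁(1−p₁) + p₂(1−p₂)] / (p₁ − p₂)²
  = (1.282 + 1.036)² · (0.23·0.77 + 0.30·0.70) / (-0.07)²
  = (2.318)² · (0.1771 + 0.2100) / 0.0049
  = 5.3731 · 0.3871 / 0.0049
  = 424.48
Round up → n = 425 per group.

n = 425 per group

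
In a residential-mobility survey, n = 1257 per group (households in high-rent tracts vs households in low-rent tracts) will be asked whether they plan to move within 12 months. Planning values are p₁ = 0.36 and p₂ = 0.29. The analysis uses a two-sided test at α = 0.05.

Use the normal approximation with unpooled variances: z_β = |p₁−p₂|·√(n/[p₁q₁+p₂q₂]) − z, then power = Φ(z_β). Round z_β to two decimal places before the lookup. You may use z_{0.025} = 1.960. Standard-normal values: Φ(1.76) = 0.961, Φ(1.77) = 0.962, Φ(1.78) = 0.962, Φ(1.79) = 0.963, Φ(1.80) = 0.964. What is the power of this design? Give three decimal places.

Power ≈ 0.964

z_β = |p₁−p₂|·√(n/[p₁q₁+p₂q₂]) − z_{α/2}
    = 0.07 · √(1257/0.4363) − 1.960
    = 0.07 · 53.6754 − 1.960
    = 3.7573 − 1.960 = 1.7973 → 1.80
Power = Φ(1.80) = 0.964.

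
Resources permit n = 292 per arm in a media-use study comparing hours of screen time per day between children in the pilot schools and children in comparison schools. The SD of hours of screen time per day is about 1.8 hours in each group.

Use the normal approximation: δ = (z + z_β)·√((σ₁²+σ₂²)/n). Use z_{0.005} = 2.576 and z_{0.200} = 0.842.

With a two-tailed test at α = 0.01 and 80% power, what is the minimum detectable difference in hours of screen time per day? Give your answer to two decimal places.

Minimum detectable difference ≈ 0.51 hours

δ = (z_{α/2} + z_β) · √((σ₁²+σ₂²)/n)
  = (2.576 + 0.842) · √(6.48/292)
  = 3.418 · √0.02219
  = 3.418 · 0.1490
  = 0.5092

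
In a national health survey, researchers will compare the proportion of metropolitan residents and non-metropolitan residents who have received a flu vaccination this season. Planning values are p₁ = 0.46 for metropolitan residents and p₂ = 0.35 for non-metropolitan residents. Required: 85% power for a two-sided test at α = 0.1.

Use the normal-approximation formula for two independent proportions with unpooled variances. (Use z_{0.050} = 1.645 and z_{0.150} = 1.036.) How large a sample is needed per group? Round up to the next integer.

n = 283 per group

n = (z_{α/2} + z_β)² · [p₁(1−p₁) + p₂(1−p₂)] / (p₁ − p₂)²
  = (1.645 + 1.036)² · (0.46·0.54 + 0.35·0.65) / (0.11)²
  = (2.681)² · (0.2484 + 0.2275) / 0.0121
  = 7.1878 · 0.4759 / 0.0121
  = 282.70
Round up → n = 283 per group.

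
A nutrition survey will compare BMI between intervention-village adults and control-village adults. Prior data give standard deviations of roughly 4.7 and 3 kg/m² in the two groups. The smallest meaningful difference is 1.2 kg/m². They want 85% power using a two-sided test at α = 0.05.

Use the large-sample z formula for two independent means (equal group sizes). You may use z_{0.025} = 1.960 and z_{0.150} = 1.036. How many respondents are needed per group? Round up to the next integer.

n = 194 per group

n = (z_{α/2} + z_β)² · (σ₁² + σ₂²) / δ²
  = (1.960 + 1.036)² · (4.7² + 3² = 31.09) / 1.2²
  = 8.9760 · 31.09 / 1.44
  = 193.79
Round up → n = 194 per group.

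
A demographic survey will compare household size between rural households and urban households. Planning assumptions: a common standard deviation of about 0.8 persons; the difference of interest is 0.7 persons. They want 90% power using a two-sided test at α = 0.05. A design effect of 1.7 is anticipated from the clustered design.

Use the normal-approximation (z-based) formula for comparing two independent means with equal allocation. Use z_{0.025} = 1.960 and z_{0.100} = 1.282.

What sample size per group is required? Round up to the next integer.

n = (z_{α/2} + z_β)² · (σ₁² + σ₂²) / δ²
  = (1.960 + 1.282)² · (2·0.8² = 1.28) / 0.7²
  = 10.5106 · 1.28 / 0.49
  = 27.46
Design effect: 1.7 × 27.46 = 46.68.
Round up → n = 47 per group.

n = 47 per group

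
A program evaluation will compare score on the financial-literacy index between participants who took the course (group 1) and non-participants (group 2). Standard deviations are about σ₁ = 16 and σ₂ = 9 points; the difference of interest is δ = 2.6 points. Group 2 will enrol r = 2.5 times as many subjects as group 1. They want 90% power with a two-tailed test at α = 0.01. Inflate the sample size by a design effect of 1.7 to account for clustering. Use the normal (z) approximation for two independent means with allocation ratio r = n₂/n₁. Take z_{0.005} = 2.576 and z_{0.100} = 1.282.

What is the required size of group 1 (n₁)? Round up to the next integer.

n₁ = 1080

n₁ = (z_{α/2} + z_β)² · (σ₁² + σ₂²/r) / δ²
   = (2.576 + 1.282)² · (16² + 9²/2.5) / 2.6²
   = 14.8842 · (256 + 32.4) / 6.76
   = 14.8842 · 288.4 / 6.76
   = 635.00
Design effect: 1.7 × 635.00 = 1079.50.
Round up → n₁ = 1080; n₂ = r·n₁ = 2.5 × 1080 = 2700.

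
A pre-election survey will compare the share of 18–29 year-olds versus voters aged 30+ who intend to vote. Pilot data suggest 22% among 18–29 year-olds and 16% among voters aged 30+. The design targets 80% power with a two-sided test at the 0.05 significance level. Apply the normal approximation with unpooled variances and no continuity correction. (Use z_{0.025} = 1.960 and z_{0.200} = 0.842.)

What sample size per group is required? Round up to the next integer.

n = (z_{α/2} + z_β)² · [p₁(1−p₁) + p₂(1−p₂)] / (p₁ − p₂)²
  = (1.960 + 0.842)² · (0.22·0.78 + 0.16·0.84) / (0.06)²
  = (2.802)² · (0.1716 + 0.1344) / 0.0036
  = 7.8512 · 0.3060 / 0.0036
  = 667.35
Round up → n = 668 per group.

n = 668 per group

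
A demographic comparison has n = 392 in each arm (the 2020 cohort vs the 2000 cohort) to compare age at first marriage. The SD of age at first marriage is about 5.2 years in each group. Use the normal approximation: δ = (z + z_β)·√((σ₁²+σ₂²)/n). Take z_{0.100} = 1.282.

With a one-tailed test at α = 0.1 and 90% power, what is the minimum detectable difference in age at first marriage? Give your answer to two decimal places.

δ = (z_α + z_β) · √((σ₁²+σ₂²)/n)
  = (1.282 + 1.282) · √(54.08/392)
  = 2.564 · √0.13796
  = 2.564 · 0.3714
  = 0.9523

Minimum detectable difference ≈ 0.95 years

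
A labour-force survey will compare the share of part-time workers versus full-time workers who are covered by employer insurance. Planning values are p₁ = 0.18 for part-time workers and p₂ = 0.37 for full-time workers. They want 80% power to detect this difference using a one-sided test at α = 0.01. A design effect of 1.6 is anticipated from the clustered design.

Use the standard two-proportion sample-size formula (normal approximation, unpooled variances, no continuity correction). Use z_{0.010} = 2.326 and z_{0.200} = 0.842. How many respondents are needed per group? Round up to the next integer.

n = 170 per group

n = (z_α + z_β)² · [p₁(1−p₁) + p₂(1−p₂)] / (p₁ − p₂)²
  = (2.326 + 0.842)² · (0.18·0.82 + 0.37·0.63) / (-0.19)²
  = (3.168)² · (0.1476 + 0.2331) / 0.0361
  = 10.0362 · 0.3807 / 0.0361
  = 105.84
Design effect: 1.6 × 105.84 = 169.34.
Round up → n = 170 per group.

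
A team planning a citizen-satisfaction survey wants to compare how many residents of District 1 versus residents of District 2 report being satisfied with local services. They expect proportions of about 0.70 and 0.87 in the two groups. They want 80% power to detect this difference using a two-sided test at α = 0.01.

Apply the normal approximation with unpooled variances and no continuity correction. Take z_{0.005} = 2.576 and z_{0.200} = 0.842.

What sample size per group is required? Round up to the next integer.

n = 131 per group

n = (z_{α/2} + z_β)² · [p₁(1−p₁) + p₂(1−p₂)] / (p₁ − p₂)²
  = (2.576 + 0.842)² · (0.70·0.30 + 0.87·0.13) / (-0.17)²
  = (3.418)² · (0.2100 + 0.1131) / 0.0289
  = 11.6827 · 0.3231 / 0.0289
  = 130.61
Round up → n = 131 per group.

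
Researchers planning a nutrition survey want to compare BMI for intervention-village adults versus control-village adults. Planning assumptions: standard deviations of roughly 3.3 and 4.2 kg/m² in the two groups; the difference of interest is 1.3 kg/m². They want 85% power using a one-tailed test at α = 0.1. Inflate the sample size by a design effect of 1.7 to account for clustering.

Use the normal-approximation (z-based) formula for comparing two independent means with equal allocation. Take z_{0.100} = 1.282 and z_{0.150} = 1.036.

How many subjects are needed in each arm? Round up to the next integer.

n = 155 per group

n = (z_α + z_β)² · (σ₁² + σ₂²) / δ²
  = (1.282 + 1.036)² · (3.3² + 4.2² = 28.53) / 1.3²
  = 5.3731 · 28.53 / 1.69
  = 90.71
Design effect: 1.7 × 90.71 = 154.20.
Round up → n = 155 per group.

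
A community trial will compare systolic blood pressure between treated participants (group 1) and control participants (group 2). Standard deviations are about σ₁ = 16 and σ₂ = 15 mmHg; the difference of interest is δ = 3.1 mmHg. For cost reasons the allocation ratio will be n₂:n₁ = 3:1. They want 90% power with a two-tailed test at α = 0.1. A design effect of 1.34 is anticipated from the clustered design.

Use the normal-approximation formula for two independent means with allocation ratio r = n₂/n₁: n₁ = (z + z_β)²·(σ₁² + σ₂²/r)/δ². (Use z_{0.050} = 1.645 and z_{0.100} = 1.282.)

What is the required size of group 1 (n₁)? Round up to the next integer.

n₁ = (z_{α/2} + z_β)² · (σ₁² + σ₂²/r) / δ²
   = (1.645 + 1.282)² · (16² + 15²/3) / 3.1²
   = 8.5673 · (256 + 75) / 9.61
   = 8.5673 · 331 / 9.61
   = 295.09
Design effect: 1.34 × 295.09 = 395.42.
Round up → n₁ = 396; n₂ = r·n₁ = 3 × 396 = 1188.

n₁ = 396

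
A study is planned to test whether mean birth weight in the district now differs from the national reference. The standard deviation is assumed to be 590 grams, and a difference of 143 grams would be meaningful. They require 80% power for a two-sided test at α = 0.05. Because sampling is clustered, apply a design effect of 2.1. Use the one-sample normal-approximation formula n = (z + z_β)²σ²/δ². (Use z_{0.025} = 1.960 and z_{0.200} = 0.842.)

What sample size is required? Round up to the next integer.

n = (z_{α/2} + z_β)² · σ² / δ²
  = (1.960 + 0.842)² · 590² / 143²
  = 7.8512 · 348100 / 20449
  = 133.65
Design effect: 2.1 × 133.65 = 280.66.
Round up → n = 281.

n = 281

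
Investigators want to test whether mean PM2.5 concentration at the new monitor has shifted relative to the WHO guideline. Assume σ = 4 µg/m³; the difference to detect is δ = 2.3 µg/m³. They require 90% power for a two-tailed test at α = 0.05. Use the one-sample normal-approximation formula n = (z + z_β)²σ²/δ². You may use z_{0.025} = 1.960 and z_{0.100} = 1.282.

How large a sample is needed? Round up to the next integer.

n = (z_{α/2} + z_β)² · σ² / δ²
  = (1.960 + 1.282)² · 4² / 2.3²
  = 10.5106 · 16 / 5.29
  = 31.79
Round up → n = 32.

n = 32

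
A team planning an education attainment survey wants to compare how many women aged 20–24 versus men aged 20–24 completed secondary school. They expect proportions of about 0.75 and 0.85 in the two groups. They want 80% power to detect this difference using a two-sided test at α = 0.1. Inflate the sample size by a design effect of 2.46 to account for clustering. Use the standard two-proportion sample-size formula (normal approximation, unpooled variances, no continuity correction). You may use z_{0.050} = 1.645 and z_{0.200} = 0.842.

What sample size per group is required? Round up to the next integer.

n = (z_{α/2} + z_β)² · [p₁(1−p₁) + p₂(1−p₂)] / (p₁ − p₂)²
  = (1.645 + 0.842)² · (0.75·0.25 + 0.85·0.15) / (-0.10)²
  = (2.487)² · (0.1875 + 0.1275) / 0.0100
  = 6.1852 · 0.3150 / 0.0100
  = 194.83
Design effect: 2.46 × 194.83 = 479.29.
Round up → n = 480 per group.

n = 480 per group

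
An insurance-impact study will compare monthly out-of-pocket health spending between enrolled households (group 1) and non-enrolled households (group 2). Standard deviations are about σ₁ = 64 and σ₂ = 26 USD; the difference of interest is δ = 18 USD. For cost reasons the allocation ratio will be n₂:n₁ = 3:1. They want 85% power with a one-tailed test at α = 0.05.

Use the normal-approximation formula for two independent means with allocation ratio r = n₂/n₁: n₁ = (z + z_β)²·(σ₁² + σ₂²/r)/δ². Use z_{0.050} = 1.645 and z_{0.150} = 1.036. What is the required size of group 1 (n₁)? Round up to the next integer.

n₁ = 96

n₁ = (z_α + z_β)² · (σ₁² + σ₂²/r) / δ²
   = (1.645 + 1.036)² · (64² + 26²/3) / 18²
   = 7.1878 · (4096 + 225.3333) / 324
   = 7.1878 · 4321.3 / 324
   = 95.87
Round up → n₁ = 96; n₂ = r·n₁ = 3 × 96 = 288.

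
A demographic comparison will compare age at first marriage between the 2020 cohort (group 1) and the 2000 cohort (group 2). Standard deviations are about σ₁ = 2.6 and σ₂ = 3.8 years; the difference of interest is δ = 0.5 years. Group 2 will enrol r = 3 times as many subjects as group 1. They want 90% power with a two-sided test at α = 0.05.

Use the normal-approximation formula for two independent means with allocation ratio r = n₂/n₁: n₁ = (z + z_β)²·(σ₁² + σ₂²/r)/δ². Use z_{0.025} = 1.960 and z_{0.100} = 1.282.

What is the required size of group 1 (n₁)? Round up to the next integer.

n₁ = 487

n₁ = (z_{α/2} + z_β)² · (σ₁² + σ₂²/r) / δ²
   = (1.960 + 1.282)² · (2.6² + 3.8²/3) / 0.5²
   = 10.5106 · (6.76 + 4.8133) / 0.25
   = 10.5106 · 11.5733 / 0.25
   = 486.57
Round up → n₁ = 487; n₂ = r·n₁ = 3 × 487 = 1461.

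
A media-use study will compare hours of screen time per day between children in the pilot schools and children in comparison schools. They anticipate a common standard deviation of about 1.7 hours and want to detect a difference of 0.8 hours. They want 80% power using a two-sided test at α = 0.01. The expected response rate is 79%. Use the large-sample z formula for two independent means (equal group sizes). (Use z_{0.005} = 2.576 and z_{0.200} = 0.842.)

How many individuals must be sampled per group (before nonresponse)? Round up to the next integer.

n = 134 per group

n = (z_{α/2} + z_β)² · (σ₁² + σ₂²) / δ²
  = (2.576 + 0.842)² · (2·1.7² = 5.78) / 0.8²
  = 11.6827 · 5.78 / 0.64
  = 105.51
Adjust for 79% response: 105.51 / 0.79 = 133.56.
Round up → n = 134 per group.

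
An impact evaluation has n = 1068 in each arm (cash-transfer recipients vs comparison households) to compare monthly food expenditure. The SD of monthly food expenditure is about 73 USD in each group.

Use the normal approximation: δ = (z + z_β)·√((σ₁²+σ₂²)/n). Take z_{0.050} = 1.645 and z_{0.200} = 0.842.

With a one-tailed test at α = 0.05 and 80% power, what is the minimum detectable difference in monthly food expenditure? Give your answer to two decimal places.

Minimum detectable difference ≈ 7.86 USD

δ = (z_α + z_β) · √((σ₁²+σ₂²)/n)
  = (1.645 + 0.842) · √(10658/1068)
  = 2.487 · √9.9794
  = 2.487 · 3.1590
  = 7.8565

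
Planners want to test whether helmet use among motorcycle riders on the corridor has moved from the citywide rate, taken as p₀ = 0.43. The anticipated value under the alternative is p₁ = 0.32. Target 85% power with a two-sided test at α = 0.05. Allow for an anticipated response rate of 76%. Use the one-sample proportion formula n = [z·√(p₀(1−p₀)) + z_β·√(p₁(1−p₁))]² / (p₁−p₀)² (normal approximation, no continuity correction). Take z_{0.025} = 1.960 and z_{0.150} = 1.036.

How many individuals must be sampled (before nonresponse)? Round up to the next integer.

n = 230

n = [z_{α/2}·√(p₀q₀) + z_β·√(p₁q₁)]² / (p₁ − p₀)²
  = [1.960·√(0.43·0.57) + 1.036·√(0.32·0.68)]² / (-0.11)²
  = [1.960·0.4951 + 1.036·0.4665]² / 0.0121
  = [1.4536]² / 0.0121
  = 174.63
Adjust for 76% response: 174.63 / 0.76 = 229.77.
Round up → n = 230.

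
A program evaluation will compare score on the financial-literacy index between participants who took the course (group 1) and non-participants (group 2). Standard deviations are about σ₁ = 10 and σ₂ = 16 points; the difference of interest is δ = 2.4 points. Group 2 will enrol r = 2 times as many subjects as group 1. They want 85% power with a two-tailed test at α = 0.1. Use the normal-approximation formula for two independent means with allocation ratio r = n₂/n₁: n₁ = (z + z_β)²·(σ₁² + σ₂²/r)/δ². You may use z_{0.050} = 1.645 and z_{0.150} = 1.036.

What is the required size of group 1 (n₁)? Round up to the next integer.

n₁ = 285

n₁ = (z_{α/2} + z_β)² · (σ₁² + σ₂²/r) / δ²
   = (1.645 + 1.036)² · (10² + 16²/2) / 2.4²
   = 7.1878 · (100 + 128) / 5.76
   = 7.1878 · 228 / 5.76
   = 284.52
Round up → n₁ = 285; n₂ = r·n₁ = 2 × 285 = 570.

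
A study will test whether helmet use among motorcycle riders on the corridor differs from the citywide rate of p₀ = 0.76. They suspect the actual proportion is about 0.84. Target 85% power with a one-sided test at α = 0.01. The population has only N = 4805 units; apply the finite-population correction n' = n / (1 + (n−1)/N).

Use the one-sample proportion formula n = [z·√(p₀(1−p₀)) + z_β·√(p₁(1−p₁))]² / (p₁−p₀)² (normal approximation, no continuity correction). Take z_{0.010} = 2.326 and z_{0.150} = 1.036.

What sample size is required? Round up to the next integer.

n = 278

n = [z_α·√(p₀q₀) + z_β·√(p₁q₁)]² / (p₁ − p₀)²
  = [2.326·√(0.76·0.24) + 1.036·√(0.84·0.16)]² / (0.08)²
  = [2.326·0.4271 + 1.036·0.3666]² / 0.0064
  = [1.3732]² / 0.0064
  = 294.64
Finite-population correction (N = 4805): 294.64 / (1 + (294.64 − 1)/4805) = 277.67.
Round up → n = 278.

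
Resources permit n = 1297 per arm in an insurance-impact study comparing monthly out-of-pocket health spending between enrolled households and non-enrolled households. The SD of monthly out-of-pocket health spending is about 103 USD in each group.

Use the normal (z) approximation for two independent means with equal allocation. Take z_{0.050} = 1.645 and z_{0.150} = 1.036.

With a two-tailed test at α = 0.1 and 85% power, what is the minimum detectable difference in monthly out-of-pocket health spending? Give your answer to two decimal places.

Minimum detectable difference ≈ 10.84 USD

δ = (z_{α/2} + z_β) · √((σ₁²+σ₂²)/n)
  = (1.645 + 1.036) · √(21218/1297)
  = 2.681 · √16.3593
  = 2.681 · 4.0447
  = 10.8437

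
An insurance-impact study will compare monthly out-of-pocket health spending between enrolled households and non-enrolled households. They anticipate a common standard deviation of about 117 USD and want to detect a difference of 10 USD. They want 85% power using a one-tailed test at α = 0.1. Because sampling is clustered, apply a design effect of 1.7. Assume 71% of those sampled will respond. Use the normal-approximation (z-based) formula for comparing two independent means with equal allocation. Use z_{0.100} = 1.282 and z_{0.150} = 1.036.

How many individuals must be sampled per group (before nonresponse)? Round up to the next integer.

n = (z_α + z_β)² · (σ₁² + σ₂²) / δ²
  = (1.282 + 1.036)² · (2·117² = 27378) / 10²
  = 5.3731 · 27378 / 100
  = 1471.05
Design effect: 1.7 × 1471.05 = 2500.79.
Adjust for 71% response: 2500.79 / 0.71 = 3522.24.
Round up → n = 3523 per group.

n = 3523 per group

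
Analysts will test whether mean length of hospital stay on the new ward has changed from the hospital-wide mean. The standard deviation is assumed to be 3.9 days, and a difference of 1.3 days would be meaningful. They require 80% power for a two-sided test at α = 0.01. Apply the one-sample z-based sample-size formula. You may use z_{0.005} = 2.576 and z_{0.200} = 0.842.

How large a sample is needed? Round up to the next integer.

n = 106

n = (z_{α/2} + z_β)² · σ² / δ²
  = (2.576 + 0.842)² · 3.9² / 1.3²
  = 11.6827 · 15.21 / 1.69
  = 105.14
Round up → n = 106.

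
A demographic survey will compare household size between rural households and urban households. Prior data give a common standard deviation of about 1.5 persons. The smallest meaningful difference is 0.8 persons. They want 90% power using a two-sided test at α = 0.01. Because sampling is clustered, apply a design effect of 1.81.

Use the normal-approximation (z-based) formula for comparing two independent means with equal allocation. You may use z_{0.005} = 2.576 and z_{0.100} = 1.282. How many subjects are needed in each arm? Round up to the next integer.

n = 190 per group

n = (z_{α/2} + z_β)² · (σ₁² + σ₂²) / δ²
  = (2.576 + 1.282)² · (2·1.5² = 4.5) / 0.8²
  = 14.8842 · 4.5 / 0.64
  = 104.65
Design effect: 1.81 × 104.65 = 189.42.
Round up → n = 190 per group.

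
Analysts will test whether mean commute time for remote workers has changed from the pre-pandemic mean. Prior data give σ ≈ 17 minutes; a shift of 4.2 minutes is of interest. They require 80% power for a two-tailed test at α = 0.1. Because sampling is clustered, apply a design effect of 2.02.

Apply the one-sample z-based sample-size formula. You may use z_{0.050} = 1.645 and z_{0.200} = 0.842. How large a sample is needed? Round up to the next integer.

n = 205

n = (z_{α/2} + z_β)² · σ² / δ²
  = (1.645 + 0.842)² · 17² / 4.2²
  = 6.1852 · 289 / 17.64
  = 101.33
Design effect: 2.02 × 101.33 = 204.69.
Round up → n = 205.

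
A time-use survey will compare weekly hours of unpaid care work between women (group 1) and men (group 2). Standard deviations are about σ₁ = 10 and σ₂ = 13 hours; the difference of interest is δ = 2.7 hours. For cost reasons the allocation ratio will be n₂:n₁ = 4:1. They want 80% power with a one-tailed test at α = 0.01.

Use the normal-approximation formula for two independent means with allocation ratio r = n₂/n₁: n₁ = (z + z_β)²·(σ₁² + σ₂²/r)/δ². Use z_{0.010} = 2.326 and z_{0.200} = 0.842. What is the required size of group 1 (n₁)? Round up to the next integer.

n₁ = (z_α + z_β)² · (σ₁² + σ₂²/r) / δ²
   = (2.326 + 0.842)² · (10² + 13²/4) / 2.7²
   = 10.0362 · (100 + 42.25) / 7.29
   = 10.0362 · 142.25 / 7.29
   = 195.84
Round up → n₁ = 196; n₂ = r·n₁ = 4 × 196 = 784.

n₁ = 196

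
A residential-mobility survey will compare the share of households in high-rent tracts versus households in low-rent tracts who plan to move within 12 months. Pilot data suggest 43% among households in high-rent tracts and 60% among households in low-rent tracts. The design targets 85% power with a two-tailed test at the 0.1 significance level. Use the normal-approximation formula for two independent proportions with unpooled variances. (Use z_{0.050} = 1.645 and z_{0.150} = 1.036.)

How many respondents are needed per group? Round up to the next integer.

n = (z_{α/2} + z_β)² · [p₁(1−p₁) + p₂(1−p₂)] / (p₁ − p₂)²
  = (1.645 + 1.036)² · (0.43·0.57 + 0.60·0.40) / (-0.17)²
  = (2.681)² · (0.2451 + 0.2400) / 0.0289
  = 7.1878 · 0.4851 / 0.0289
  = 120.65
Round up → n = 121 per group.

n = 121 per group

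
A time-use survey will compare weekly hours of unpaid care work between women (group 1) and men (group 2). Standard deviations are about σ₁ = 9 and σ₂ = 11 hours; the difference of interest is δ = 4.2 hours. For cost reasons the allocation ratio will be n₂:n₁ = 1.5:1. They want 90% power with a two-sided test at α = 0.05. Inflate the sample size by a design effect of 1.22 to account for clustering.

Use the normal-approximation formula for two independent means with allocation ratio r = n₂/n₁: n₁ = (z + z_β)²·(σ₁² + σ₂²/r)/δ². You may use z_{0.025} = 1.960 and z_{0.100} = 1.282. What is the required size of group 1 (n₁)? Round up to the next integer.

n₁ = 118

n₁ = (z_{α/2} + z_β)² · (σ₁² + σ₂²/r) / δ²
   = (1.960 + 1.282)² · (9² + 11²/1.5) / 4.2²
   = 10.5106 · (81 + 80.6667) / 17.64
   = 10.5106 · 161.6667 / 17.64
   = 96.33
Design effect: 1.22 × 96.33 = 117.52.
Round up → n₁ = 118; n₂ = r·n₁ = 1.5 × 118 = 177.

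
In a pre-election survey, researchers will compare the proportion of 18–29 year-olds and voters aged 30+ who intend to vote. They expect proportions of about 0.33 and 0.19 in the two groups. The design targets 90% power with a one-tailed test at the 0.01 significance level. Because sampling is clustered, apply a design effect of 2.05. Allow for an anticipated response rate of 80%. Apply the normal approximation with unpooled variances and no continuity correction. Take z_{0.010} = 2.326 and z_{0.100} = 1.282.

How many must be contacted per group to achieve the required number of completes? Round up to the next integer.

n = 639 per group

n = (z_α + z_β)² · [p₁(1−p₁) + p₂(1−p₂)] / (p₁ − p₂)²
  = (2.326 + 1.282)² · (0.33·0.67 + 0.19·0.81) / (0.14)²
  = (3.608)² · (0.2211 + 0.1539) / 0.0196
  = 13.0177 · 0.3750 / 0.0196
  = 249.06
Design effect: 2.05 × 249.06 = 510.58.
Adjust for 80% response: 510.58 / 0.80 = 638.22.
Round up → n = 639 per group.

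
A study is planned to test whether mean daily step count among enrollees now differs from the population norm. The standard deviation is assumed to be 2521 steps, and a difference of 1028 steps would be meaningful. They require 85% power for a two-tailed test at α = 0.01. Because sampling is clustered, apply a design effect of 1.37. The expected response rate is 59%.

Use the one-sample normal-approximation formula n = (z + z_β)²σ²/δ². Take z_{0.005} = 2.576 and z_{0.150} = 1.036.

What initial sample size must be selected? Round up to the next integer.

n = 183

n = (z_{α/2} + z_β)² · σ² / δ²
  = (2.576 + 1.036)² · 2521² / 1028²
  = 13.0465 · 6355441 / 1056784
  = 78.46
Design effect: 1.37 × 78.46 = 107.49.
Adjust for 59% response: 107.49 / 0.59 = 182.19.
Round up → n = 183.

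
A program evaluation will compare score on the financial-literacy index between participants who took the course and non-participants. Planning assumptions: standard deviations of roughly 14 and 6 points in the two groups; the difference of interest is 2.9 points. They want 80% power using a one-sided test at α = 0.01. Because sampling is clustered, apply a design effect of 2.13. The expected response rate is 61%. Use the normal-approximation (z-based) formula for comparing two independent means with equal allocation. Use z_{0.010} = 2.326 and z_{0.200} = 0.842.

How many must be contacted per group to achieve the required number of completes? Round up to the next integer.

n = (z_α + z_β)² · (σ₁² + σ₂²) / δ²
  = (2.326 + 0.842)² · (14² + 6² = 232) / 2.9²
  = 10.0362 · 232 / 8.41
  = 276.86
Design effect: 2.13 × 276.86 = 589.71.
Adjust for 61% response: 589.71 / 0.61 = 966.75.
Round up → n = 967 per group.

n = 967 per group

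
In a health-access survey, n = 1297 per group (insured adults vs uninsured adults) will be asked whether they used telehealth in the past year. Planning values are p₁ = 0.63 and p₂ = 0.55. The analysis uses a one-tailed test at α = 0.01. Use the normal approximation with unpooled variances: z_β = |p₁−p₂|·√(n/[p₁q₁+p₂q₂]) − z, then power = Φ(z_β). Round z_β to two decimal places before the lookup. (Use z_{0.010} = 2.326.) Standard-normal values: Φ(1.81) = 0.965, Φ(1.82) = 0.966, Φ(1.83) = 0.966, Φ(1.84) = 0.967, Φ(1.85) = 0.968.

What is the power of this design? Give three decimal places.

z_β = |p₁−p₂|·√(n/[p₁q₁+p₂q₂]) − z_α
    = 0.08 · √(1297/0.4806) − 2.326
    = 0.08 · 51.9491 − 2.326
    = 4.1559 − 2.326 = 1.8299 → 1.83
Power = Φ(1.83) = 0.966.

Power ≈ 0.966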